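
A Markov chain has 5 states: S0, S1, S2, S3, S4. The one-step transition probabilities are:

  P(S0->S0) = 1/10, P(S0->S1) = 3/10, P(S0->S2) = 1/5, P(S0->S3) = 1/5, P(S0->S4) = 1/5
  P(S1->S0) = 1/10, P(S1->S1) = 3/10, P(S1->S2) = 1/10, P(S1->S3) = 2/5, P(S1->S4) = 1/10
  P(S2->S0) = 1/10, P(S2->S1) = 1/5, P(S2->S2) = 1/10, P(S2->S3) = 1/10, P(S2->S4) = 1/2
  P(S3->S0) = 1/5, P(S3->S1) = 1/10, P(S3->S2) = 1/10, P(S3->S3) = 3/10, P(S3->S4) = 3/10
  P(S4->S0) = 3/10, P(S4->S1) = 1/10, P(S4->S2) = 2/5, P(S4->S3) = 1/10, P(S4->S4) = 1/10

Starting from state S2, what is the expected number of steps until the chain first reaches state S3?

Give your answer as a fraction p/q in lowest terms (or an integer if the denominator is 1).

Let h_i = expected steps to first reach S3 from state i.
Boundary: h_S3 = 0.
First-step equations for the other states:
  h_S0 = 1 + 1/10*h_S0 + 3/10*h_S1 + 1/5*h_S2 + 1/5*h_S3 + 1/5*h_S4
  h_S1 = 1 + 1/10*h_S0 + 3/10*h_S1 + 1/10*h_S2 + 2/5*h_S3 + 1/10*h_S4
  h_S2 = 1 + 1/10*h_S0 + 1/5*h_S1 + 1/10*h_S2 + 1/10*h_S3 + 1/2*h_S4
  h_S4 = 1 + 3/10*h_S0 + 1/10*h_S1 + 2/5*h_S2 + 1/10*h_S3 + 1/10*h_S4

Substituting h_S3 = 0 and rearranging gives the linear system (I - Q) h = 1:
  [9/10, -3/10, -1/5, -1/5] . (h_S0, h_S1, h_S2, h_S4) = 1
  [-1/10, 7/10, -1/10, -1/10] . (h_S0, h_S1, h_S2, h_S4) = 1
  [-1/10, -1/5, 9/10, -1/2] . (h_S0, h_S1, h_S2, h_S4) = 1
  [-3/10, -1/10, -2/5, 9/10] . (h_S0, h_S1, h_S2, h_S4) = 1

Solving yields:
  h_S0 = 2218/457
  h_S1 = 1704/457
  h_S2 = 2564/457
  h_S4 = 2576/457

Starting state is S2, so the expected hitting time is h_S2 = 2564/457.

Answer: 2564/457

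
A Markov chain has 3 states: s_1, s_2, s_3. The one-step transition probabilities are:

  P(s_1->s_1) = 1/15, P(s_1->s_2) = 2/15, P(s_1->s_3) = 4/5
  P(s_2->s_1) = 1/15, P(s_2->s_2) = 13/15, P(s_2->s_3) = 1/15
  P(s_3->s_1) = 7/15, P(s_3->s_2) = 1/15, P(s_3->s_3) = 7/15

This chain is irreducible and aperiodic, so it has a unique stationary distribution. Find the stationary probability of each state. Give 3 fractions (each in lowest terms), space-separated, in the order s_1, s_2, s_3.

The stationary distribution satisfies pi = pi * P, i.e.:
  pi_s_1 = 1/15*pi_s_1 + 1/15*pi_s_2 + 7/15*pi_s_3
  pi_s_2 = 2/15*pi_s_1 + 13/15*pi_s_2 + 1/15*pi_s_3
  pi_s_3 = 4/5*pi_s_1 + 1/15*pi_s_2 + 7/15*pi_s_3
with normalization: pi_s_1 + pi_s_2 + pi_s_3 = 1.

Using the first 2 balance equations plus normalization, the linear system A*pi = b is:
  [-14/15, 1/15, 7/15] . pi = 0
  [2/15, -2/15, 1/15] . pi = 0
  [1, 1, 1] . pi = 1

Solving yields:
  pi_s_1 = 5/23
  pi_s_2 = 28/69
  pi_s_3 = 26/69

Verification (pi * P):
  5/23*1/15 + 28/69*1/15 + 26/69*7/15 = 5/23 = pi_s_1  (ok)
  5/23*2/15 + 28/69*13/15 + 26/69*1/15 = 28/69 = pi_s_2  (ok)
  5/23*4/5 + 28/69*1/15 + 26/69*7/15 = 26/69 = pi_s_3  (ok)

Answer: 5/23 28/69 26/69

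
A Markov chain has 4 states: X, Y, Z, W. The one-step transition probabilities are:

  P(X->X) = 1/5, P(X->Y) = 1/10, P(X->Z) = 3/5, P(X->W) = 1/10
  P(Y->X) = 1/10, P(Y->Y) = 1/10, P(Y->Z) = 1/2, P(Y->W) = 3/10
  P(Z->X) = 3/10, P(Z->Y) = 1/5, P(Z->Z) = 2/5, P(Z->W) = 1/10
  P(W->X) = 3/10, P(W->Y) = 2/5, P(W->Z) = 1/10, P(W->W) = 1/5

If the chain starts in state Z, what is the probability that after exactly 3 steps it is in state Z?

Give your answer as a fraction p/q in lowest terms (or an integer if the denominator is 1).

Answer: 209/500

Derivation:
Computing P^3 by repeated multiplication:
P^1 =
  X: [1/5, 1/10, 3/5, 1/10]
  Y: [1/10, 1/10, 1/2, 3/10]
  Z: [3/10, 1/5, 2/5, 1/10]
  W: [3/10, 2/5, 1/10, 1/5]
P^2 =
  X: [13/50, 19/100, 21/50, 13/100]
  Y: [27/100, 6/25, 17/50, 3/20]
  Z: [23/100, 17/100, 9/20, 3/20]
  W: [19/100, 17/100, 11/25, 1/5]
P^3 =
  X: [59/250, 181/1000, 54/125, 151/1000]
  Y: [9/40, 179/1000, 433/1000, 163/1000]
  Z: [243/1000, 19/100, 209/500, 149/1000]
  W: [247/1000, 51/250, 79/200, 77/500]

(P^3)[Z -> Z] = 209/500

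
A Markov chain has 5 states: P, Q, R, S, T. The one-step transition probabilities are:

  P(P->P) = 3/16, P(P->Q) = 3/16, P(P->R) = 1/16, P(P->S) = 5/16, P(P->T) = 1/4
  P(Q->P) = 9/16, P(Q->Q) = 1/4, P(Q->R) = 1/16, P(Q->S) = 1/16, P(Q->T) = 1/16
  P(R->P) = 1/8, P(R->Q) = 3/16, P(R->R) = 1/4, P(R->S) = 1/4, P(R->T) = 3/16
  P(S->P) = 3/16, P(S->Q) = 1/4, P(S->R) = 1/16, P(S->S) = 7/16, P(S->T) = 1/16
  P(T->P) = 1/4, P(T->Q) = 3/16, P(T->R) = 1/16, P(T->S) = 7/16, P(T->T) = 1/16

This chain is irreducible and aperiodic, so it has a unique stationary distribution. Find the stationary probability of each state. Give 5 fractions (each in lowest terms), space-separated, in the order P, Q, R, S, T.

The stationary distribution satisfies pi = pi * P, i.e.:
  pi_P = 3/16*pi_P + 9/16*pi_Q + 1/8*pi_R + 3/16*pi_S + 1/4*pi_T
  pi_Q = 3/16*pi_P + 1/4*pi_Q + 3/16*pi_R + 1/4*pi_S + 3/16*pi_T
  pi_R = 1/16*pi_P + 1/16*pi_Q + 1/4*pi_R + 1/16*pi_S + 1/16*pi_T
  pi_S = 5/16*pi_P + 1/16*pi_Q + 1/4*pi_R + 7/16*pi_S + 7/16*pi_T
  pi_T = 1/4*pi_P + 1/16*pi_Q + 3/16*pi_R + 1/16*pi_S + 1/16*pi_T
with normalization: pi_P + pi_Q + pi_R + pi_S + pi_T = 1.

Using the first 4 balance equations plus normalization, the linear system A*pi = b is:
  [-13/16, 9/16, 1/8, 3/16, 1/4] . pi = 0
  [3/16, -3/4, 3/16, 1/4, 3/16] . pi = 0
  [1/16, 1/16, -3/4, 1/16, 1/16] . pi = 0
  [5/16, 1/16, 1/4, -9/16, 7/16] . pi = 0
  [1, 1, 1, 1, 1] . pi = 1

Solving yields:
  pi_P = 7387/27053
  pi_Q = 5963/27053
  pi_R = 1/13
  pi_S = 8286/27053
  pi_T = 3336/27053

Verification (pi * P):
  7387/27053*3/16 + 5963/27053*9/16 + 1/13*1/8 + 8286/27053*3/16 + 3336/27053*1/4 = 7387/27053 = pi_P  (ok)
  7387/27053*3/16 + 5963/27053*1/4 + 1/13*3/16 + 8286/27053*1/4 + 3336/27053*3/16 = 5963/27053 = pi_Q  (ok)
  7387/27053*1/16 + 5963/27053*1/16 + 1/13*1/4 + 8286/27053*1/16 + 3336/27053*1/16 = 1/13 = pi_R  (ok)
  7387/27053*5/16 + 5963/27053*1/16 + 1/13*1/4 + 8286/27053*7/16 + 3336/27053*7/16 = 8286/27053 = pi_S  (ok)
  7387/27053*1/4 + 5963/27053*1/16 + 1/13*3/16 + 8286/27053*1/16 + 3336/27053*1/16 = 3336/27053 = pi_T  (ok)

Answer: 7387/27053 5963/27053 1/13 8286/27053 3336/27053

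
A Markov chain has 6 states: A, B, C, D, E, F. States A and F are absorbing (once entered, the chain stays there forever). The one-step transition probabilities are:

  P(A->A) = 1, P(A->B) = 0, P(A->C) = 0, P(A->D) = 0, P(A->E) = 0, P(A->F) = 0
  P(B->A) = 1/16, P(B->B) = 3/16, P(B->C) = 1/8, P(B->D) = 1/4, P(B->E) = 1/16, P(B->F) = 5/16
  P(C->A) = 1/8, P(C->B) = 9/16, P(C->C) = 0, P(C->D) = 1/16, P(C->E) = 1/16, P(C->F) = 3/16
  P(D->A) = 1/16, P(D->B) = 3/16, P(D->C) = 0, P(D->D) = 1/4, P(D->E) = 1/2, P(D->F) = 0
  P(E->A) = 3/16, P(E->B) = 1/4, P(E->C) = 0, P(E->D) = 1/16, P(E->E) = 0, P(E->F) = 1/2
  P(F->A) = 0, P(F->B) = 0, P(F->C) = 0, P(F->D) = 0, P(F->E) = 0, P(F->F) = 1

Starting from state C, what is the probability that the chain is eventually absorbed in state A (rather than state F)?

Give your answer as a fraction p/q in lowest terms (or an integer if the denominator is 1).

Answer: 4294/14381

Derivation:
Let a_i = P(absorbed in A | start in state i).
Boundary conditions: a_A = 1, a_F = 0.
For each transient state i, a_i = sum_j P(i->j) * a_j:
  a_B = 1/16*a_A + 3/16*a_B + 1/8*a_C + 1/4*a_D + 1/16*a_E + 5/16*a_F
  a_C = 1/8*a_A + 9/16*a_B + 0*a_C + 1/16*a_D + 1/16*a_E + 3/16*a_F
  a_D = 1/16*a_A + 3/16*a_B + 0*a_C + 1/4*a_D + 1/2*a_E + 0*a_F
  a_E = 3/16*a_A + 1/4*a_B + 0*a_C + 1/16*a_D + 0*a_E + 1/2*a_F

Substituting a_A = 1 and a_F = 0, rearrange to (I - Q) a = r where r[i] = P(i -> A):
  [13/16, -1/8, -1/4, -1/16] . (a_B, a_C, a_D, a_E) = 1/16
  [-9/16, 1, -1/16, -1/16] . (a_B, a_C, a_D, a_E) = 1/8
  [-3/16, 0, 3/4, -1/2] . (a_B, a_C, a_D, a_E) = 1/16
  [-1/4, 0, -1/16, 1] . (a_B, a_C, a_D, a_E) = 3/16

Solving yields:
  a_B = 3493/14381
  a_C = 4294/14381
  a_D = 4645/14381
  a_E = 3860/14381

Starting state is C, so the absorption probability is a_C = 4294/14381.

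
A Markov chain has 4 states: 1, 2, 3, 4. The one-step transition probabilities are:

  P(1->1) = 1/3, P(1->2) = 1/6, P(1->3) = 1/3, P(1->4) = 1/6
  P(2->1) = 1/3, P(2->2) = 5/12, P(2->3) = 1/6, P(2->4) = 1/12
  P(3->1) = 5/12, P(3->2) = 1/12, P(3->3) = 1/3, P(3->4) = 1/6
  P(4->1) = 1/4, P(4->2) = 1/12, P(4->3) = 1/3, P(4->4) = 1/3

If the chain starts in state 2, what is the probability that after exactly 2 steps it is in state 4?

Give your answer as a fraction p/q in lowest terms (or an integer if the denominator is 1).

Answer: 7/48

Derivation:
Computing P^2 by repeated multiplication:
P^1 =
  1: [1/3, 1/6, 1/3, 1/6]
  2: [1/3, 5/12, 1/6, 1/12]
  3: [5/12, 1/12, 1/3, 1/6]
  4: [1/4, 1/12, 1/3, 1/3]
P^2 =
  1: [25/72, 1/6, 11/36, 13/72]
  2: [49/144, 1/4, 19/72, 7/48]
  3: [25/72, 7/48, 23/72, 3/16]
  4: [1/3, 19/144, 23/72, 31/144]

(P^2)[2 -> 4] = 7/48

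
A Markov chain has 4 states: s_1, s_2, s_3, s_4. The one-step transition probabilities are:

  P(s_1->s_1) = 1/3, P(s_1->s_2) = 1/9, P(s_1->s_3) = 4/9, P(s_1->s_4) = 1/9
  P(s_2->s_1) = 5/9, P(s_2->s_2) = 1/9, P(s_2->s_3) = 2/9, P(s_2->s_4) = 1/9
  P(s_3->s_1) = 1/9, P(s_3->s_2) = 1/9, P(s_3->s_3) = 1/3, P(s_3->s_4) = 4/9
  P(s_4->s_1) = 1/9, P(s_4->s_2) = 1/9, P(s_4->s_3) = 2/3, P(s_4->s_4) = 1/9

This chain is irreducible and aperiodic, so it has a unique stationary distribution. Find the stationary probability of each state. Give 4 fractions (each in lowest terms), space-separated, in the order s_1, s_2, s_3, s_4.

The stationary distribution satisfies pi = pi * P, i.e.:
  pi_s_1 = 1/3*pi_s_1 + 5/9*pi_s_2 + 1/9*pi_s_3 + 1/9*pi_s_4
  pi_s_2 = 1/9*pi_s_1 + 1/9*pi_s_2 + 1/9*pi_s_3 + 1/9*pi_s_4
  pi_s_3 = 4/9*pi_s_1 + 2/9*pi_s_2 + 1/3*pi_s_3 + 2/3*pi_s_4
  pi_s_4 = 1/9*pi_s_1 + 1/9*pi_s_2 + 4/9*pi_s_3 + 1/9*pi_s_4
with normalization: pi_s_1 + pi_s_2 + pi_s_3 + pi_s_4 = 1.

Using the first 3 balance equations plus normalization, the linear system A*pi = b is:
  [-2/3, 5/9, 1/9, 1/9] . pi = 0
  [1/9, -8/9, 1/9, 1/9] . pi = 0
  [4/9, 2/9, -2/3, 2/3] . pi = 0
  [1, 1, 1, 1] . pi = 1

Solving yields:
  pi_s_1 = 13/63
  pi_s_2 = 1/9
  pi_s_3 = 3/7
  pi_s_4 = 16/63

Verification (pi * P):
  13/63*1/3 + 1/9*5/9 + 3/7*1/9 + 16/63*1/9 = 13/63 = pi_s_1  (ok)
  13/63*1/9 + 1/9*1/9 + 3/7*1/9 + 16/63*1/9 = 1/9 = pi_s_2  (ok)
  13/63*4/9 + 1/9*2/9 + 3/7*1/3 + 16/63*2/3 = 3/7 = pi_s_3  (ok)
  13/63*1/9 + 1/9*1/9 + 3/7*4/9 + 16/63*1/9 = 16/63 = pi_s_4  (ok)

Answer: 13/63 1/9 3/7 16/63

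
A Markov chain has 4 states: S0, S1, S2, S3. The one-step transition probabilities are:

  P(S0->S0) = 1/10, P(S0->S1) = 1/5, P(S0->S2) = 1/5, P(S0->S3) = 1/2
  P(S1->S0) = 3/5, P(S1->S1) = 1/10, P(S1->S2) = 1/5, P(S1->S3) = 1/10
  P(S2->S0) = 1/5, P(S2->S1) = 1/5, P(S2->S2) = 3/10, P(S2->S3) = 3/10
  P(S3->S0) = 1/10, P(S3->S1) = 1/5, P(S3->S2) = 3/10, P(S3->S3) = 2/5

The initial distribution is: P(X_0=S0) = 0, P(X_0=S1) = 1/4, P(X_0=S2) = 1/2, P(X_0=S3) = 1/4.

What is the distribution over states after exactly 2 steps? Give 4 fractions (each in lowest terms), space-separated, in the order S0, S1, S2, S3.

Answer: 43/200 73/400 51/200 139/400

Derivation:
Propagating the distribution step by step (d_{t+1} = d_t * P):
d_0 = (S0=0, S1=1/4, S2=1/2, S3=1/4)
  d_1[S0] = 0*1/10 + 1/4*3/5 + 1/2*1/5 + 1/4*1/10 = 11/40
  d_1[S1] = 0*1/5 + 1/4*1/10 + 1/2*1/5 + 1/4*1/5 = 7/40
  d_1[S2] = 0*1/5 + 1/4*1/5 + 1/2*3/10 + 1/4*3/10 = 11/40
  d_1[S3] = 0*1/2 + 1/4*1/10 + 1/2*3/10 + 1/4*2/5 = 11/40
d_1 = (S0=11/40, S1=7/40, S2=11/40, S3=11/40)
  d_2[S0] = 11/40*1/10 + 7/40*3/5 + 11/40*1/5 + 11/40*1/10 = 43/200
  d_2[S1] = 11/40*1/5 + 7/40*1/10 + 11/40*1/5 + 11/40*1/5 = 73/400
  d_2[S2] = 11/40*1/5 + 7/40*1/5 + 11/40*3/10 + 11/40*3/10 = 51/200
  d_2[S3] = 11/40*1/2 + 7/40*1/10 + 11/40*3/10 + 11/40*2/5 = 139/400
d_2 = (S0=43/200, S1=73/400, S2=51/200, S3=139/400)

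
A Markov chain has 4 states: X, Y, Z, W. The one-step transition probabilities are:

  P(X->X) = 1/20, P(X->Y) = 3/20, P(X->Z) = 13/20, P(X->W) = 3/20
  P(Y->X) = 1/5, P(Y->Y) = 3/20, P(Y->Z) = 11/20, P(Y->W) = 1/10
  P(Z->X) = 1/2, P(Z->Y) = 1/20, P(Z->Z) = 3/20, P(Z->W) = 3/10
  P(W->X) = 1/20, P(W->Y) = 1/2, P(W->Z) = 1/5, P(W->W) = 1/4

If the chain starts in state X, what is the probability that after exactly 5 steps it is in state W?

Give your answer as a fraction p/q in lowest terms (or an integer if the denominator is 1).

Computing P^5 by repeated multiplication:
P^1 =
  X: [1/20, 3/20, 13/20, 3/20]
  Y: [1/5, 3/20, 11/20, 1/10]
  Z: [1/2, 1/20, 3/20, 3/10]
  W: [1/20, 1/2, 1/5, 1/4]
P^2 =
  X: [73/200, 11/80, 97/400, 51/200]
  Y: [8/25, 13/100, 63/200, 47/200]
  Z: [1/8, 6/25, 87/200, 1/5]
  W: [43/200, 87/400, 31/80, 9/50]
P^3 =
  X: [719/4000, 43/200, 1601/4000, 41/200]
  Y: [169/800, 803/4000, 299/800, 857/4000]
  Z: [1127/4000, 353/2000, 637/2000, 893/4000]
  W: [257/1000, 697/4000, 707/2000, 861/4000]
P^4 =
  X: [20989/80000, 7269/40000, 2689/8000, 17583/80000]
  Y: [2483/10000, 15009/80000, 27731/80000, 4349/20000]
  Z: [1099/5000, 15703/80000, 29811/80000, 8451/40000]
  W: [18817/80000, 15199/80000, 28717/80000, 17267/80000]
P^5 =
  X: [45703/200000, 309301/1600000, 583777/1600000, 170649/800000]
  Y: [187303/800000, 30631/160000, 144027/400000, 5359/25000]
  Z: [24713/100000, 74673/400000, 279183/800000, 173767/800000]
  W: [7681/32000, 60687/320000, 567029/1600000, 172743/800000]

(P^5)[X -> W] = 170649/800000

Answer: 170649/800000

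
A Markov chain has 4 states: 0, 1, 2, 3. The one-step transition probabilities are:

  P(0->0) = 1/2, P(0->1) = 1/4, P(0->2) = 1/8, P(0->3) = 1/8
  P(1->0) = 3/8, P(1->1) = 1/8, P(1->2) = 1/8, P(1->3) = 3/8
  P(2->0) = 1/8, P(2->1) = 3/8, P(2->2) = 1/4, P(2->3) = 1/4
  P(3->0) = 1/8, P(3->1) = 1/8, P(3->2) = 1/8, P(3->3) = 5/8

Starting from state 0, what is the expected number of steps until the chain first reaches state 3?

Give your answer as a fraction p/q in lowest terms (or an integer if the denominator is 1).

Answer: 84/17

Derivation:
Let h_i = expected steps to first reach 3 from state i.
Boundary: h_3 = 0.
First-step equations for the other states:
  h_0 = 1 + 1/2*h_0 + 1/4*h_1 + 1/8*h_2 + 1/8*h_3
  h_1 = 1 + 3/8*h_0 + 1/8*h_1 + 1/8*h_2 + 3/8*h_3
  h_2 = 1 + 1/8*h_0 + 3/8*h_1 + 1/4*h_2 + 1/4*h_3

Substituting h_3 = 0 and rearranging gives the linear system (I - Q) h = 1:
  [1/2, -1/4, -1/8] . (h_0, h_1, h_2) = 1
  [-3/8, 7/8, -1/8] . (h_0, h_1, h_2) = 1
  [-1/8, -3/8, 3/4] . (h_0, h_1, h_2) = 1

Solving yields:
  h_0 = 84/17
  h_1 = 196/51
  h_2 = 208/51

Starting state is 0, so the expected hitting time is h_0 = 84/17.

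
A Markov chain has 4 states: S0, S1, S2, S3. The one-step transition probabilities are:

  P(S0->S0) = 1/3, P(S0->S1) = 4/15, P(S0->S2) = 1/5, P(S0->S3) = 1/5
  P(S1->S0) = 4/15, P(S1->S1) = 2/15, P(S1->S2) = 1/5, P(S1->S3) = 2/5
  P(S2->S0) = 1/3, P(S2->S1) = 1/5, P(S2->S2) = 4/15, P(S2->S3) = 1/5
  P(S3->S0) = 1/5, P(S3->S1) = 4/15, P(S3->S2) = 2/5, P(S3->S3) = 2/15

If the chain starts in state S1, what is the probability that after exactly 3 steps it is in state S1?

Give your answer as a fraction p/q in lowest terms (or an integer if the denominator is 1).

Answer: 728/3375

Derivation:
Computing P^3 by repeated multiplication:
P^1 =
  S0: [1/3, 4/15, 1/5, 1/5]
  S1: [4/15, 2/15, 1/5, 2/5]
  S2: [1/3, 1/5, 4/15, 1/5]
  S3: [1/5, 4/15, 2/5, 2/15]
P^2 =
  S0: [13/45, 49/225, 19/75, 6/25]
  S1: [61/225, 53/225, 22/75, 1/5]
  S2: [22/75, 2/9, 58/225, 17/75]
  S3: [67/225, 46/225, 19/75, 11/45]
P^3 =
  S0: [968/3375, 149/675, 298/1125, 256/1125]
  S1: [982/3375, 728/3375, 292/1125, 263/1125]
  S2: [973/3375, 742/3375, 886/3375, 86/375]
  S3: [323/1125, 751/3375, 299/1125, 758/3375]

(P^3)[S1 -> S1] = 728/3375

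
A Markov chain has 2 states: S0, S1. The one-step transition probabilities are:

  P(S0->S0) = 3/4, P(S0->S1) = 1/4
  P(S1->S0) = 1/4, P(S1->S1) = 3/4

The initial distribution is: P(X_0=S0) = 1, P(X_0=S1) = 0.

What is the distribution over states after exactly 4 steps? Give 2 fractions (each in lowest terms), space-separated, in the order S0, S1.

Answer: 17/32 15/32

Derivation:
Propagating the distribution step by step (d_{t+1} = d_t * P):
d_0 = (S0=1, S1=0)
  d_1[S0] = 1*3/4 + 0*1/4 = 3/4
  d_1[S1] = 1*1/4 + 0*3/4 = 1/4
d_1 = (S0=3/4, S1=1/4)
  d_2[S0] = 3/4*3/4 + 1/4*1/4 = 5/8
  d_2[S1] = 3/4*1/4 + 1/4*3/4 = 3/8
d_2 = (S0=5/8, S1=3/8)
  d_3[S0] = 5/8*3/4 + 3/8*1/4 = 9/16
  d_3[S1] = 5/8*1/4 + 3/8*3/4 = 7/16
d_3 = (S0=9/16, S1=7/16)
  d_4[S0] = 9/16*3/4 + 7/16*1/4 = 17/32
  d_4[S1] = 9/16*1/4 + 7/16*3/4 = 15/32
d_4 = (S0=17/32, S1=15/32)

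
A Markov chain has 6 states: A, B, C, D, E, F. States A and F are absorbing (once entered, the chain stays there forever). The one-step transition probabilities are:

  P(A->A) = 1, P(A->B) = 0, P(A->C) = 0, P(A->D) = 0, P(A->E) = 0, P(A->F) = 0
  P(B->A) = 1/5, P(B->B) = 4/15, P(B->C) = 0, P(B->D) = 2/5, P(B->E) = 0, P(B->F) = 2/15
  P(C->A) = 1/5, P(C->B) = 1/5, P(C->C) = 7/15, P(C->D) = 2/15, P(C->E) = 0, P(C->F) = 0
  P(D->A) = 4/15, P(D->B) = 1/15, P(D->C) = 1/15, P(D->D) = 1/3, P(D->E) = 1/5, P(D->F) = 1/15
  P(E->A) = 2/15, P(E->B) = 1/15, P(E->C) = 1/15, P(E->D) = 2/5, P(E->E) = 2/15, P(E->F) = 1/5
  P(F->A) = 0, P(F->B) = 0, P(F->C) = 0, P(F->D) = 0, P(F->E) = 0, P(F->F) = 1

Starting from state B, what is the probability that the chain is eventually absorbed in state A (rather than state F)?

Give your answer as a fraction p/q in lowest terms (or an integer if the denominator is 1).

Answer: 59/88

Derivation:
Let a_i = P(absorbed in A | start in state i).
Boundary conditions: a_A = 1, a_F = 0.
For each transient state i, a_i = sum_j P(i->j) * a_j:
  a_B = 1/5*a_A + 4/15*a_B + 0*a_C + 2/5*a_D + 0*a_E + 2/15*a_F
  a_C = 1/5*a_A + 1/5*a_B + 7/15*a_C + 2/15*a_D + 0*a_E + 0*a_F
  a_D = 4/15*a_A + 1/15*a_B + 1/15*a_C + 1/3*a_D + 1/5*a_E + 1/15*a_F
  a_E = 2/15*a_A + 1/15*a_B + 1/15*a_C + 2/5*a_D + 2/15*a_E + 1/5*a_F

Substituting a_A = 1 and a_F = 0, rearrange to (I - Q) a = r where r[i] = P(i -> A):
  [11/15, 0, -2/5, 0] . (a_B, a_C, a_D, a_E) = 1/5
  [-1/5, 8/15, -2/15, 0] . (a_B, a_C, a_D, a_E) = 1/5
  [-1/15, -1/15, 2/3, -1/5] . (a_B, a_C, a_D, a_E) = 4/15
  [-1/15, -1/15, -2/5, 13/15] . (a_B, a_C, a_D, a_E) = 2/15

Solving yields:
  a_B = 59/88
  a_C = 427/528
  a_D = 35/48
  a_E = 29/48

Starting state is B, so the absorption probability is a_B = 59/88.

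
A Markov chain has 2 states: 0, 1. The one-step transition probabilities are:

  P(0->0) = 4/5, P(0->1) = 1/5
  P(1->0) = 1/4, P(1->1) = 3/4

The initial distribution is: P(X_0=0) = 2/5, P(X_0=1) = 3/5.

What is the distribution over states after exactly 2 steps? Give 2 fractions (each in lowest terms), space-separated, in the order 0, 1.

Propagating the distribution step by step (d_{t+1} = d_t * P):
d_0 = (0=2/5, 1=3/5)
  d_1[0] = 2/5*4/5 + 3/5*1/4 = 47/100
  d_1[1] = 2/5*1/5 + 3/5*3/4 = 53/100
d_1 = (0=47/100, 1=53/100)
  d_2[0] = 47/100*4/5 + 53/100*1/4 = 1017/2000
  d_2[1] = 47/100*1/5 + 53/100*3/4 = 983/2000
d_2 = (0=1017/2000, 1=983/2000)

Answer: 1017/2000 983/2000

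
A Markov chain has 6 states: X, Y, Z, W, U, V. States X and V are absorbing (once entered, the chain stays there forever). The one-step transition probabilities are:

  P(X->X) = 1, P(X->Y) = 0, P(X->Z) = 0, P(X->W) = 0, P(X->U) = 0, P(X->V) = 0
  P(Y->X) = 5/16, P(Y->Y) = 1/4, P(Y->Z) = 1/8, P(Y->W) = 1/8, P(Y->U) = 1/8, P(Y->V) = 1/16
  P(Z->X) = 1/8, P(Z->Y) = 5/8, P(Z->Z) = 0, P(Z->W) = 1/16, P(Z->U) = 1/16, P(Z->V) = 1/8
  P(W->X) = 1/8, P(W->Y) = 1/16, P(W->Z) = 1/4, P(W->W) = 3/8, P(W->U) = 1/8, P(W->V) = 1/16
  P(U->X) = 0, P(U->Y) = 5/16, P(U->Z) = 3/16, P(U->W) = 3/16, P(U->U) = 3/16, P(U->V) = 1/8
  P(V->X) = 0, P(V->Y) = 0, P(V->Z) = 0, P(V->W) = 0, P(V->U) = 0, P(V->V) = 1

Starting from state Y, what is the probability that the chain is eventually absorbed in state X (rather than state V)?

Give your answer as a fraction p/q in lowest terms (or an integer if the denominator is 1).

Answer: 2851/3886

Derivation:
Let a_i = P(absorbed in X | start in state i).
Boundary conditions: a_X = 1, a_V = 0.
For each transient state i, a_i = sum_j P(i->j) * a_j:
  a_Y = 5/16*a_X + 1/4*a_Y + 1/8*a_Z + 1/8*a_W + 1/8*a_U + 1/16*a_V
  a_Z = 1/8*a_X + 5/8*a_Y + 0*a_Z + 1/16*a_W + 1/16*a_U + 1/8*a_V
  a_W = 1/8*a_X + 1/16*a_Y + 1/4*a_Z + 3/8*a_W + 1/8*a_U + 1/16*a_V
  a_U = 0*a_X + 5/16*a_Y + 3/16*a_Z + 3/16*a_W + 3/16*a_U + 1/8*a_V

Substituting a_X = 1 and a_V = 0, rearrange to (I - Q) a = r where r[i] = P(i -> X):
  [3/4, -1/8, -1/8, -1/8] . (a_Y, a_Z, a_W, a_U) = 5/16
  [-5/8, 1, -1/16, -1/16] . (a_Y, a_Z, a_W, a_U) = 1/8
  [-1/16, -1/4, 5/8, -1/8] . (a_Y, a_Z, a_W, a_U) = 1/8
  [-5/16, -3/16, -3/16, 13/16] . (a_Y, a_Z, a_W, a_U) = 0

Solving yields:
  a_Y = 2851/3886
  a_Z = 2569/3886
  a_W = 10181/15544
  a_U = 9107/15544

Starting state is Y, so the absorption probability is a_Y = 2851/3886.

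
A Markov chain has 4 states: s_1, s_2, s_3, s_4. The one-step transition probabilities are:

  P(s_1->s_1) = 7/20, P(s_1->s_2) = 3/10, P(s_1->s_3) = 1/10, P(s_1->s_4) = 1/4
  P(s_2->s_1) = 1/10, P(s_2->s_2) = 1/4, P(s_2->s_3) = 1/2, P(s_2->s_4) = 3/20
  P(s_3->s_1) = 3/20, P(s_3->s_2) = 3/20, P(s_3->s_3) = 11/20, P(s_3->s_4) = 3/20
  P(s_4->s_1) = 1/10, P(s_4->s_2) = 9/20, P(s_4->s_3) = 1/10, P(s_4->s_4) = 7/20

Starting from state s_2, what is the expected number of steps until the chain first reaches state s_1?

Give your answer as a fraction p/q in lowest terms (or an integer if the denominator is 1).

Let h_i = expected steps to first reach s_1 from state i.
Boundary: h_s_1 = 0.
First-step equations for the other states:
  h_s_2 = 1 + 1/10*h_s_1 + 1/4*h_s_2 + 1/2*h_s_3 + 3/20*h_s_4
  h_s_3 = 1 + 3/20*h_s_1 + 3/20*h_s_2 + 11/20*h_s_3 + 3/20*h_s_4
  h_s_4 = 1 + 1/10*h_s_1 + 9/20*h_s_2 + 1/10*h_s_3 + 7/20*h_s_4

Substituting h_s_1 = 0 and rearranging gives the linear system (I - Q) h = 1:
  [3/4, -1/2, -3/20] . (h_s_2, h_s_3, h_s_4) = 1
  [-3/20, 9/20, -3/20] . (h_s_2, h_s_3, h_s_4) = 1
  [-9/20, -1/10, 13/20] . (h_s_2, h_s_3, h_s_4) = 1

Solving yields:
  h_s_2 = 760/93
  h_s_3 = 240/31
  h_s_4 = 260/31

Starting state is s_2, so the expected hitting time is h_s_2 = 760/93.

Answer: 760/93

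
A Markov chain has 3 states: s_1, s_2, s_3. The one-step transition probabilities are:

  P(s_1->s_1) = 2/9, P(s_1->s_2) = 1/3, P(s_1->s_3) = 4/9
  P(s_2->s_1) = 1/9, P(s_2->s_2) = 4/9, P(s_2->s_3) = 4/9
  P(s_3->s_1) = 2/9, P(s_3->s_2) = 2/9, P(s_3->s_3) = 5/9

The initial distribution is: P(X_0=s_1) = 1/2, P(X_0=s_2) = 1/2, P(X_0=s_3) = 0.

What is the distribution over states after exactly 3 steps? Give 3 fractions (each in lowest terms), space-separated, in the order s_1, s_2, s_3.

Answer: 271/1458 17/54 364/729

Derivation:
Propagating the distribution step by step (d_{t+1} = d_t * P):
d_0 = (s_1=1/2, s_2=1/2, s_3=0)
  d_1[s_1] = 1/2*2/9 + 1/2*1/9 + 0*2/9 = 1/6
  d_1[s_2] = 1/2*1/3 + 1/2*4/9 + 0*2/9 = 7/18
  d_1[s_3] = 1/2*4/9 + 1/2*4/9 + 0*5/9 = 4/9
d_1 = (s_1=1/6, s_2=7/18, s_3=4/9)
  d_2[s_1] = 1/6*2/9 + 7/18*1/9 + 4/9*2/9 = 29/162
  d_2[s_2] = 1/6*1/3 + 7/18*4/9 + 4/9*2/9 = 53/162
  d_2[s_3] = 1/6*4/9 + 7/18*4/9 + 4/9*5/9 = 40/81
d_2 = (s_1=29/162, s_2=53/162, s_3=40/81)
  d_3[s_1] = 29/162*2/9 + 53/162*1/9 + 40/81*2/9 = 271/1458
  d_3[s_2] = 29/162*1/3 + 53/162*4/9 + 40/81*2/9 = 17/54
  d_3[s_3] = 29/162*4/9 + 53/162*4/9 + 40/81*5/9 = 364/729
d_3 = (s_1=271/1458, s_2=17/54, s_3=364/729)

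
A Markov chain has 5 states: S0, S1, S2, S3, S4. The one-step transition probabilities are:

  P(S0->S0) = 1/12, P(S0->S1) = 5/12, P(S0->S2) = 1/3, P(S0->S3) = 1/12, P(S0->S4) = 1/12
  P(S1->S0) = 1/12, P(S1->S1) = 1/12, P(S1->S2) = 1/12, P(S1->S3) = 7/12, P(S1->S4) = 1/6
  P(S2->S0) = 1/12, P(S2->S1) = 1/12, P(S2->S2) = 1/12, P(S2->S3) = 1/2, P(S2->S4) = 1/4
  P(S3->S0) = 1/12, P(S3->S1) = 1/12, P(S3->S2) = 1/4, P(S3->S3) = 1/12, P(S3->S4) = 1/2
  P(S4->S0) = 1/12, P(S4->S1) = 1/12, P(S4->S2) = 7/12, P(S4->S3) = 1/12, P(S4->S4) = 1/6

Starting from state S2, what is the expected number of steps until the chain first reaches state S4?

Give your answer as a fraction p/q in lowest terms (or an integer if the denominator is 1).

Let h_i = expected steps to first reach S4 from state i.
Boundary: h_S4 = 0.
First-step equations for the other states:
  h_S0 = 1 + 1/12*h_S0 + 5/12*h_S1 + 1/3*h_S2 + 1/12*h_S3 + 1/12*h_S4
  h_S1 = 1 + 1/12*h_S0 + 1/12*h_S1 + 1/12*h_S2 + 7/12*h_S3 + 1/6*h_S4
  h_S2 = 1 + 1/12*h_S0 + 1/12*h_S1 + 1/12*h_S2 + 1/2*h_S3 + 1/4*h_S4
  h_S3 = 1 + 1/12*h_S0 + 1/12*h_S1 + 1/4*h_S2 + 1/12*h_S3 + 1/2*h_S4

Substituting h_S4 = 0 and rearranging gives the linear system (I - Q) h = 1:
  [11/12, -5/12, -1/3, -1/12] . (h_S0, h_S1, h_S2, h_S3) = 1
  [-1/12, 11/12, -1/12, -7/12] . (h_S0, h_S1, h_S2, h_S3) = 1
  [-1/12, -1/12, 11/12, -1/2] . (h_S0, h_S1, h_S2, h_S3) = 1
  [-1/12, -1/12, -1/4, 11/12] . (h_S0, h_S1, h_S2, h_S3) = 1

Solving yields:
  h_S0 = 9276/2281
  h_S1 = 7848/2281
  h_S2 = 7344/2281
  h_S3 = 6048/2281

Starting state is S2, so the expected hitting time is h_S2 = 7344/2281.

Answer: 7344/2281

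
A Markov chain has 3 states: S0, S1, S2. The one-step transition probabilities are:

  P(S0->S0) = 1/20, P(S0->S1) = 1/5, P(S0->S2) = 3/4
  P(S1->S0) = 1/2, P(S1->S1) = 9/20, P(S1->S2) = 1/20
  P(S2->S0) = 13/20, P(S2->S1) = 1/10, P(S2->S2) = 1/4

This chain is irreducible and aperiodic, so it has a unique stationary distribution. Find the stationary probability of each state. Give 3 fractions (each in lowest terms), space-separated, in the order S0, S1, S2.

The stationary distribution satisfies pi = pi * P, i.e.:
  pi_S0 = 1/20*pi_S0 + 1/2*pi_S1 + 13/20*pi_S2
  pi_S1 = 1/5*pi_S0 + 9/20*pi_S1 + 1/10*pi_S2
  pi_S2 = 3/4*pi_S0 + 1/20*pi_S1 + 1/4*pi_S2
with normalization: pi_S0 + pi_S1 + pi_S2 = 1.

Using the first 2 balance equations plus normalization, the linear system A*pi = b is:
  [-19/20, 1/2, 13/20] . pi = 0
  [1/5, -11/20, 1/10] . pi = 0
  [1, 1, 1] . pi = 1

Solving yields:
  pi_S0 = 163/422
  pi_S1 = 45/211
  pi_S2 = 169/422

Verification (pi * P):
  163/422*1/20 + 45/211*1/2 + 169/422*13/20 = 163/422 = pi_S0  (ok)
  163/422*1/5 + 45/211*9/20 + 169/422*1/10 = 45/211 = pi_S1  (ok)
  163/422*3/4 + 45/211*1/20 + 169/422*1/4 = 169/422 = pi_S2  (ok)

Answer: 163/422 45/211 169/422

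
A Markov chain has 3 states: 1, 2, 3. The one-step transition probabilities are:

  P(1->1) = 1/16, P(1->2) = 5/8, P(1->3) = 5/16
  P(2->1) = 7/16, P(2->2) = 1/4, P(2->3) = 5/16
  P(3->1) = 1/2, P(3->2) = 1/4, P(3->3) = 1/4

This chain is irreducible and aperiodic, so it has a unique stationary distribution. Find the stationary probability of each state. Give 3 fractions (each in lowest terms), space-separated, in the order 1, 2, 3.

Answer: 62/187 70/187 5/17

Derivation:
The stationary distribution satisfies pi = pi * P, i.e.:
  pi_1 = 1/16*pi_1 + 7/16*pi_2 + 1/2*pi_3
  pi_2 = 5/8*pi_1 + 1/4*pi_2 + 1/4*pi_3
  pi_3 = 5/16*pi_1 + 5/16*pi_2 + 1/4*pi_3
with normalization: pi_1 + pi_2 + pi_3 = 1.

Using the first 2 balance equations plus normalization, the linear system A*pi = b is:
  [-15/16, 7/16, 1/2] . pi = 0
  [5/8, -3/4, 1/4] . pi = 0
  [1, 1, 1] . pi = 1

Solving yields:
  pi_1 = 62/187
  pi_2 = 70/187
  pi_3 = 5/17

Verification (pi * P):
  62/187*1/16 + 70/187*7/16 + 5/17*1/2 = 62/187 = pi_1  (ok)
  62/187*5/8 + 70/187*1/4 + 5/17*1/4 = 70/187 = pi_2  (ok)
  62/187*5/16 + 70/187*5/16 + 5/17*1/4 = 5/17 = pi_3  (ok)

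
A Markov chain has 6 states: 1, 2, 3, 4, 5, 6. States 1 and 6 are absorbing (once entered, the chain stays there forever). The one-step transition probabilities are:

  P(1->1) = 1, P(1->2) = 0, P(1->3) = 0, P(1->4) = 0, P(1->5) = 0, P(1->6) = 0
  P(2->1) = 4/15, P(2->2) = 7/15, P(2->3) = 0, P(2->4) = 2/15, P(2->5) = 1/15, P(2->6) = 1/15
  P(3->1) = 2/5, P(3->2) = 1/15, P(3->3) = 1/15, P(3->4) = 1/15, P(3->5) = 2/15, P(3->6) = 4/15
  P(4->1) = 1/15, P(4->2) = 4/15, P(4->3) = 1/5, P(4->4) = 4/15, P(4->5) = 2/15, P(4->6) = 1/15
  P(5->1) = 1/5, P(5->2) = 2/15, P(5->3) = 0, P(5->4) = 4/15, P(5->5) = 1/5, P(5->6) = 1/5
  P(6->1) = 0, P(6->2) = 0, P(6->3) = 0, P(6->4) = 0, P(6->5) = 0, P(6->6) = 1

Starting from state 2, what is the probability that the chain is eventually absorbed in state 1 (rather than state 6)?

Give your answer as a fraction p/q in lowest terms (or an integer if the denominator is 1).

Answer: 8257/11318

Derivation:
Let a_i = P(absorbed in 1 | start in state i).
Boundary conditions: a_1 = 1, a_6 = 0.
For each transient state i, a_i = sum_j P(i->j) * a_j:
  a_2 = 4/15*a_1 + 7/15*a_2 + 0*a_3 + 2/15*a_4 + 1/15*a_5 + 1/15*a_6
  a_3 = 2/5*a_1 + 1/15*a_2 + 1/15*a_3 + 1/15*a_4 + 2/15*a_5 + 4/15*a_6
  a_4 = 1/15*a_1 + 4/15*a_2 + 1/5*a_3 + 4/15*a_4 + 2/15*a_5 + 1/15*a_6
  a_5 = 1/5*a_1 + 2/15*a_2 + 0*a_3 + 4/15*a_4 + 1/5*a_5 + 1/5*a_6

Substituting a_1 = 1 and a_6 = 0, rearrange to (I - Q) a = r where r[i] = P(i -> 1):
  [8/15, 0, -2/15, -1/15] . (a_2, a_3, a_4, a_5) = 4/15
  [-1/15, 14/15, -1/15, -2/15] . (a_2, a_3, a_4, a_5) = 2/5
  [-4/15, -1/5, 11/15, -2/15] . (a_2, a_3, a_4, a_5) = 1/15
  [-2/15, 0, -4/15, 4/5] . (a_2, a_3, a_4, a_5) = 1/5

Solving yields:
  a_2 = 8257/11318
  a_3 = 6887/11318
  a_4 = 7105/11318
  a_5 = 3287/5659

Starting state is 2, so the absorption probability is a_2 = 8257/11318.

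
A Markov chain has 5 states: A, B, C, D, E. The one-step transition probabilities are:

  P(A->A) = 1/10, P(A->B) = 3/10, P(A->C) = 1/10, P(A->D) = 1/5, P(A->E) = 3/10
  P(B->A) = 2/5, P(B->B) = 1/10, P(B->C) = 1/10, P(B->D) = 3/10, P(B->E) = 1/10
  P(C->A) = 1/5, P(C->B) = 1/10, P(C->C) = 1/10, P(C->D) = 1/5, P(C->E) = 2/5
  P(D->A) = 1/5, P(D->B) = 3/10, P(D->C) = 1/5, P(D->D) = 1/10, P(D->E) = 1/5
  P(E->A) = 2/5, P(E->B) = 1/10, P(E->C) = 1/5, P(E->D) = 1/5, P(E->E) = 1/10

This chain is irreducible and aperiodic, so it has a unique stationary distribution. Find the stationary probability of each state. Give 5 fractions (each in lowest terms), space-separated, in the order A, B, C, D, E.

Answer: 12/47 323/1692 239/1692 337/1692 361/1692

Derivation:
The stationary distribution satisfies pi = pi * P, i.e.:
  pi_A = 1/10*pi_A + 2/5*pi_B + 1/5*pi_C + 1/5*pi_D + 2/5*pi_E
  pi_B = 3/10*pi_A + 1/10*pi_B + 1/10*pi_C + 3/10*pi_D + 1/10*pi_E
  pi_C = 1/10*pi_A + 1/10*pi_B + 1/10*pi_C + 1/5*pi_D + 1/5*pi_E
  pi_D = 1/5*pi_A + 3/10*pi_B + 1/5*pi_C + 1/10*pi_D + 1/5*pi_E
  pi_E = 3/10*pi_A + 1/10*pi_B + 2/5*pi_C + 1/5*pi_D + 1/10*pi_E
with normalization: pi_A + pi_B + pi_C + pi_D + pi_E = 1.

Using the first 4 balance equations plus normalization, the linear system A*pi = b is:
  [-9/10, 2/5, 1/5, 1/5, 2/5] . pi = 0
  [3/10, -9/10, 1/10, 3/10, 1/10] . pi = 0
  [1/10, 1/10, -9/10, 1/5, 1/5] . pi = 0
  [1/5, 3/10, 1/5, -9/10, 1/5] . pi = 0
  [1, 1, 1, 1, 1] . pi = 1

Solving yields:
  pi_A = 12/47
  pi_B = 323/1692
  pi_C = 239/1692
  pi_D = 337/1692
  pi_E = 361/1692

Verification (pi * P):
  12/47*1/10 + 323/1692*2/5 + 239/1692*1/5 + 337/1692*1/5 + 361/1692*2/5 = 12/47 = pi_A  (ok)
  12/47*3/10 + 323/1692*1/10 + 239/1692*1/10 + 337/1692*3/10 + 361/1692*1/10 = 323/1692 = pi_B  (ok)
  12/47*1/10 + 323/1692*1/10 + 239/1692*1/10 + 337/1692*1/5 + 361/1692*1/5 = 239/1692 = pi_C  (ok)
  12/47*1/5 + 323/1692*3/10 + 239/1692*1/5 + 337/1692*1/10 + 361/1692*1/5 = 337/1692 = pi_D  (ok)
  12/47*3/10 + 323/1692*1/10 + 239/1692*2/5 + 337/1692*1/5 + 361/1692*1/10 = 361/1692 = pi_E  (ok)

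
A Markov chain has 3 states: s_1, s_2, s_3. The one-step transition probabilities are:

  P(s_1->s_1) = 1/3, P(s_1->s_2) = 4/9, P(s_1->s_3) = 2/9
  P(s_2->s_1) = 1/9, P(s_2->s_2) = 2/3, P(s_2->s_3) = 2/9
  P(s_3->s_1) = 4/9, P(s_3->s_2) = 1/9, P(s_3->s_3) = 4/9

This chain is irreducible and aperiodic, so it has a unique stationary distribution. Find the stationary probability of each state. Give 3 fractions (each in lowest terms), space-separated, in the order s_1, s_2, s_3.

Answer: 13/49 22/49 2/7

Derivation:
The stationary distribution satisfies pi = pi * P, i.e.:
  pi_s_1 = 1/3*pi_s_1 + 1/9*pi_s_2 + 4/9*pi_s_3
  pi_s_2 = 4/9*pi_s_1 + 2/3*pi_s_2 + 1/9*pi_s_3
  pi_s_3 = 2/9*pi_s_1 + 2/9*pi_s_2 + 4/9*pi_s_3
with normalization: pi_s_1 + pi_s_2 + pi_s_3 = 1.

Using the first 2 balance equations plus normalization, the linear system A*pi = b is:
  [-2/3, 1/9, 4/9] . pi = 0
  [4/9, -1/3, 1/9] . pi = 0
  [1, 1, 1] . pi = 1

Solving yields:
  pi_s_1 = 13/49
  pi_s_2 = 22/49
  pi_s_3 = 2/7

Verification (pi * P):
  13/49*1/3 + 22/49*1/9 + 2/7*4/9 = 13/49 = pi_s_1  (ok)
  13/49*4/9 + 22/49*2/3 + 2/7*1/9 = 22/49 = pi_s_2  (ok)
  13/49*2/9 + 22/49*2/9 + 2/7*4/9 = 2/7 = pi_s_3  (ok)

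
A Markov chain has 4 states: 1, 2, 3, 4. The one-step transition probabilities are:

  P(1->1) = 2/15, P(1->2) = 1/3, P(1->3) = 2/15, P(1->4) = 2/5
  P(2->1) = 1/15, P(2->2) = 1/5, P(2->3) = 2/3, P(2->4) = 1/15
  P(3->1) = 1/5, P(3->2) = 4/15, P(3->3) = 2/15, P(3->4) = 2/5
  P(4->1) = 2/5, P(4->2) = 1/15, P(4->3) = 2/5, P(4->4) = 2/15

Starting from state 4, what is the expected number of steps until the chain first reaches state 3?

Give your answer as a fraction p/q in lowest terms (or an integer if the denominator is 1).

Let h_i = expected steps to first reach 3 from state i.
Boundary: h_3 = 0.
First-step equations for the other states:
  h_1 = 1 + 2/15*h_1 + 1/3*h_2 + 2/15*h_3 + 2/5*h_4
  h_2 = 1 + 1/15*h_1 + 1/5*h_2 + 2/3*h_3 + 1/15*h_4
  h_4 = 1 + 2/5*h_1 + 1/15*h_2 + 2/5*h_3 + 2/15*h_4

Substituting h_3 = 0 and rearranging gives the linear system (I - Q) h = 1:
  [13/15, -1/3, -2/5] . (h_1, h_2, h_4) = 1
  [-1/15, 4/5, -1/15] . (h_1, h_2, h_4) = 1
  [-2/5, -1/15, 13/15] . (h_1, h_2, h_4) = 1

Solving yields:
  h_1 = 1515/494
  h_2 = 45/26
  h_4 = 1335/494

Starting state is 4, so the expected hitting time is h_4 = 1335/494.

Answer: 1335/494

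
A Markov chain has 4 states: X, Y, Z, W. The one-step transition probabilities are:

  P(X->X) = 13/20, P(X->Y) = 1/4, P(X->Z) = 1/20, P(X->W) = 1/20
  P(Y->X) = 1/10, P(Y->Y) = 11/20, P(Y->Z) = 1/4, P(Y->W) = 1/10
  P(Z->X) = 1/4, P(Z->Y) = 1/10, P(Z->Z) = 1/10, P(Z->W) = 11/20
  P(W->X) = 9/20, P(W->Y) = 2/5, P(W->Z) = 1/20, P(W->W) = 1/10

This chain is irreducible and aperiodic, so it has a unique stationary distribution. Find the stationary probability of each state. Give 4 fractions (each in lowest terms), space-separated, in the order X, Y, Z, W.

The stationary distribution satisfies pi = pi * P, i.e.:
  pi_X = 13/20*pi_X + 1/10*pi_Y + 1/4*pi_Z + 9/20*pi_W
  pi_Y = 1/4*pi_X + 11/20*pi_Y + 1/10*pi_Z + 2/5*pi_W
  pi_Z = 1/20*pi_X + 1/4*pi_Y + 1/10*pi_Z + 1/20*pi_W
  pi_W = 1/20*pi_X + 1/10*pi_Y + 11/20*pi_Z + 1/10*pi_W
with normalization: pi_X + pi_Y + pi_Z + pi_W = 1.

Using the first 3 balance equations plus normalization, the linear system A*pi = b is:
  [-7/20, 1/10, 1/4, 9/20] . pi = 0
  [1/4, -9/20, 1/10, 2/5] . pi = 0
  [1/20, 1/4, -9/10, 1/20] . pi = 0
  [1, 1, 1, 1] . pi = 1

Solving yields:
  pi_X = 381/1021
  pi_Y = 367/1021
  pi_Z = 131/1021
  pi_W = 142/1021

Verification (pi * P):
  381/1021*13/20 + 367/1021*1/10 + 131/1021*1/4 + 142/1021*9/20 = 381/1021 = pi_X  (ok)
  381/1021*1/4 + 367/1021*11/20 + 131/1021*1/10 + 142/1021*2/5 = 367/1021 = pi_Y  (ok)
  381/1021*1/20 + 367/1021*1/4 + 131/1021*1/10 + 142/1021*1/20 = 131/1021 = pi_Z  (ok)
  381/1021*1/20 + 367/1021*1/10 + 131/1021*11/20 + 142/1021*1/10 = 142/1021 = pi_W  (ok)

Answer: 381/1021 367/1021 131/1021 142/1021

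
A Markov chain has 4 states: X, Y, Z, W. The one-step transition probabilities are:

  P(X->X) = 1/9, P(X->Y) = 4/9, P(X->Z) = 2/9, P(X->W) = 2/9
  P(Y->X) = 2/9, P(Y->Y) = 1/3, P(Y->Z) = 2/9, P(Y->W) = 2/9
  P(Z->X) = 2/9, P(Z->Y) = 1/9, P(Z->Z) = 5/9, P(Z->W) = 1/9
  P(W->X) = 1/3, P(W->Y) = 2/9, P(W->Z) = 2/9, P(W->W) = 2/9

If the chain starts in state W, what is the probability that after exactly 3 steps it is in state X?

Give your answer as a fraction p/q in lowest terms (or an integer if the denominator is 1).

Computing P^3 by repeated multiplication:
P^1 =
  X: [1/9, 4/9, 2/9, 2/9]
  Y: [2/9, 1/3, 2/9, 2/9]
  Z: [2/9, 1/9, 5/9, 1/9]
  W: [1/3, 2/9, 2/9, 2/9]
P^2 =
  X: [19/81, 22/81, 8/27, 16/81]
  Y: [2/9, 23/81, 8/27, 16/81]
  Z: [17/81, 2/9, 11/27, 13/81]
  W: [17/81, 8/27, 8/27, 16/81]
P^3 =
  X: [53/243, 22/81, 26/81, 46/243]
  Y: [160/729, 197/729, 26/81, 46/243]
  Z: [158/729, 181/729, 29/81, 43/243]
  W: [161/729, 196/729, 26/81, 46/243]

(P^3)[W -> X] = 161/729

Answer: 161/729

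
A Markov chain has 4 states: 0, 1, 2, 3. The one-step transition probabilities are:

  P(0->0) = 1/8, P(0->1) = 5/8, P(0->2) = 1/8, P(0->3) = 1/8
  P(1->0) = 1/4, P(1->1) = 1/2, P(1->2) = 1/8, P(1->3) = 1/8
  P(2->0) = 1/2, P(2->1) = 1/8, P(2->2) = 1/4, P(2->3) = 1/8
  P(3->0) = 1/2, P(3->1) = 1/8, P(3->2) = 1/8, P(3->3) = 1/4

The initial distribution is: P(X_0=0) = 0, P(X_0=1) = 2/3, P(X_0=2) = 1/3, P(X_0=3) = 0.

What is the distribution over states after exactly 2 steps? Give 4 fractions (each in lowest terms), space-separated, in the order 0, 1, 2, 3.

Propagating the distribution step by step (d_{t+1} = d_t * P):
d_0 = (0=0, 1=2/3, 2=1/3, 3=0)
  d_1[0] = 0*1/8 + 2/3*1/4 + 1/3*1/2 + 0*1/2 = 1/3
  d_1[1] = 0*5/8 + 2/3*1/2 + 1/3*1/8 + 0*1/8 = 3/8
  d_1[2] = 0*1/8 + 2/3*1/8 + 1/3*1/4 + 0*1/8 = 1/6
  d_1[3] = 0*1/8 + 2/3*1/8 + 1/3*1/8 + 0*1/4 = 1/8
d_1 = (0=1/3, 1=3/8, 2=1/6, 3=1/8)
  d_2[0] = 1/3*1/8 + 3/8*1/4 + 1/6*1/2 + 1/8*1/2 = 9/32
  d_2[1] = 1/3*5/8 + 3/8*1/2 + 1/6*1/8 + 1/8*1/8 = 83/192
  d_2[2] = 1/3*1/8 + 3/8*1/8 + 1/6*1/4 + 1/8*1/8 = 7/48
  d_2[3] = 1/3*1/8 + 3/8*1/8 + 1/6*1/8 + 1/8*1/4 = 9/64
d_2 = (0=9/32, 1=83/192, 2=7/48, 3=9/64)

Answer: 9/32 83/192 7/48 9/64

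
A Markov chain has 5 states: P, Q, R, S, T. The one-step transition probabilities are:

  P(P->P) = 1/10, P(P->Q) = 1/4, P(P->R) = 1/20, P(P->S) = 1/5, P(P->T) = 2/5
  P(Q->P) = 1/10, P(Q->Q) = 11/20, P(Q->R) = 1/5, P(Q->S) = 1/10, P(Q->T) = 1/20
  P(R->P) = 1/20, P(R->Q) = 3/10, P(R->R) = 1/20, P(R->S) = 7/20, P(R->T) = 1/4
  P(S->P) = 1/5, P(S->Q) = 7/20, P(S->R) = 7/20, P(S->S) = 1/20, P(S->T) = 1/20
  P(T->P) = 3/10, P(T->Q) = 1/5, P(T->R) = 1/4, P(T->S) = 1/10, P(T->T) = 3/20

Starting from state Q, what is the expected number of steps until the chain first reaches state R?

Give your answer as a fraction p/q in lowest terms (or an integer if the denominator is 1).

Answer: 23000/4639

Derivation:
Let h_i = expected steps to first reach R from state i.
Boundary: h_R = 0.
First-step equations for the other states:
  h_P = 1 + 1/10*h_P + 1/4*h_Q + 1/20*h_R + 1/5*h_S + 2/5*h_T
  h_Q = 1 + 1/10*h_P + 11/20*h_Q + 1/5*h_R + 1/10*h_S + 1/20*h_T
  h_S = 1 + 1/5*h_P + 7/20*h_Q + 7/20*h_R + 1/20*h_S + 1/20*h_T
  h_T = 1 + 3/10*h_P + 1/5*h_Q + 1/4*h_R + 1/10*h_S + 3/20*h_T

Substituting h_R = 0 and rearranging gives the linear system (I - Q) h = 1:
  [9/10, -1/4, -1/5, -2/5] . (h_P, h_Q, h_S, h_T) = 1
  [-1/10, 9/20, -1/10, -1/20] . (h_P, h_Q, h_S, h_T) = 1
  [-1/5, -7/20, 19/20, -1/20] . (h_P, h_Q, h_S, h_T) = 1
  [-3/10, -1/5, -1/10, 17/20] . (h_P, h_Q, h_S, h_T) = 1

Solving yields:
  h_P = 25930/4639
  h_Q = 23000/4639
  h_S = 59980/13917
  h_T = 67120/13917

Starting state is Q, so the expected hitting time is h_Q = 23000/4639.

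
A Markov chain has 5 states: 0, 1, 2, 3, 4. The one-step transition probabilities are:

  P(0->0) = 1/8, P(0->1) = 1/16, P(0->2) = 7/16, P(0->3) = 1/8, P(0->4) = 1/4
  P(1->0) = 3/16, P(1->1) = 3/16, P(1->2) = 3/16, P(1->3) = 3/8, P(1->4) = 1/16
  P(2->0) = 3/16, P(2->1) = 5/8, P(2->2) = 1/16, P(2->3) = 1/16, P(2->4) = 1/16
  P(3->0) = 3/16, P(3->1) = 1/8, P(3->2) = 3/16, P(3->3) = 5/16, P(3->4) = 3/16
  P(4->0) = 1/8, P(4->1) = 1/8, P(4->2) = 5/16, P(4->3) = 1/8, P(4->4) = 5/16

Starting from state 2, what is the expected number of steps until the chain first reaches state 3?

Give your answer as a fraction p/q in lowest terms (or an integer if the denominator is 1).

Let h_i = expected steps to first reach 3 from state i.
Boundary: h_3 = 0.
First-step equations for the other states:
  h_0 = 1 + 1/8*h_0 + 1/16*h_1 + 7/16*h_2 + 1/8*h_3 + 1/4*h_4
  h_1 = 1 + 3/16*h_0 + 3/16*h_1 + 3/16*h_2 + 3/8*h_3 + 1/16*h_4
  h_2 = 1 + 3/16*h_0 + 5/8*h_1 + 1/16*h_2 + 1/16*h_3 + 1/16*h_4
  h_4 = 1 + 1/8*h_0 + 1/8*h_1 + 5/16*h_2 + 1/8*h_3 + 5/16*h_4

Substituting h_3 = 0 and rearranging gives the linear system (I - Q) h = 1:
  [7/8, -1/16, -7/16, -1/4] . (h_0, h_1, h_2, h_4) = 1
  [-3/16, 13/16, -3/16, -1/16] . (h_0, h_1, h_2, h_4) = 1
  [-3/16, -5/8, 15/16, -1/16] . (h_0, h_1, h_2, h_4) = 1
  [-1/8, -1/8, -5/16, 11/16] . (h_0, h_1, h_2, h_4) = 1

Solving yields:
  h_0 = 27072/4633
  h_1 = 19872/4633
  h_2 = 25392/4633
  h_4 = 26816/4633

Starting state is 2, so the expected hitting time is h_2 = 25392/4633.

Answer: 25392/4633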